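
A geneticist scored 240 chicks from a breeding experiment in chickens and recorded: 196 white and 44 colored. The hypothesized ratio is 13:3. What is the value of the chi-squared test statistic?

0.027

Total ratio parts = 16. Expected numbers out of 240:
  white: 240 × 13/16 = 195
  colored: 240 × 3/16 = 45
χ² = Σ (O − E)² / E
  white: (196 − 195)² / 195 = 0.0051
  colored: (44 − 45)² / 45 = 0.0222
χ² = 0.0051 + 0.0222 = 0.0273 ≈ 0.027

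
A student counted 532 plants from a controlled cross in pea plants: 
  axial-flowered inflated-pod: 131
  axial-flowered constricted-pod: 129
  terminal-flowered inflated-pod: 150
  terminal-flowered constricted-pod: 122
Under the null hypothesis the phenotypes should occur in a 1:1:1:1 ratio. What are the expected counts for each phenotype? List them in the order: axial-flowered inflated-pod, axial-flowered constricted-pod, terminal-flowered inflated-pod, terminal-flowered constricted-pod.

133, 133, 133, 133

The 1:1:1:1 ratio has 4 parts, so with N = 532 the expected counts are:
  axial-flowered inflated-pod: 532 × 1/4 = 133
  axial-flowered constricted-pod: 532 × 1/4 = 133
  terminal-flowered inflated-pod: 532 × 1/4 = 133
  terminal-flowered constricted-pod: 532 × 1/4 = 133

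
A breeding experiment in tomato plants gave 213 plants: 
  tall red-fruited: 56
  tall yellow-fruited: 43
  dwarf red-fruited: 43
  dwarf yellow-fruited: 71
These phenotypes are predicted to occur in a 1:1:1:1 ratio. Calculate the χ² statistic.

Expected counts for N = 213 under a 1:1:1:1 ratio (total parts = 4):
  tall red-fruited: 213 × 1/4 = 53.25
  tall yellow-fruited: 213 × 1/4 = 53.25
  dwarf red-fruited: 213 × 1/4 = 53.25
  dwarf yellow-fruited: 213 × 1/4 = 53.25
χ² = Σ (O − E)² / E
  tall red-fruited: (56 − 53.25)² / 53.25 = 0.1420
  tall yellow-fruited: (43 − 53.25)² / 53.25 = 1.9730
  dwarf red-fruited: (43 − 53.25)² / 53.25 = 1.9730
  dwarf yellow-fruited: (71 − 53.25)² / 53.25 = 5.9167
χ² = 0.1420 + 1.9730 + 1.9730 + 5.9167 = 10.0047 ≈ 10.005

10.005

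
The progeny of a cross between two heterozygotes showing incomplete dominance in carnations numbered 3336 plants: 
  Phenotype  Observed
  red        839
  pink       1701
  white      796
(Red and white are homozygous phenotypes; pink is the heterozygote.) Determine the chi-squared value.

With incomplete dominance, a heterozygote × heterozygote cross gives a 1:2:1 phenotypic ratio.
Total ratio parts = 4. Expected numbers out of 3336:
  red: 3336 × 1/4 = 834
  pink: 3336 × 2/4 = 1668
  white: 3336 × 1/4 = 834
χ² = Σ (O − E)² / E
  red: (839 − 834)² / 834 = 0.0300
  pink: (1701 − 1668)² / 1668 = 0.6529
  white: (796 − 834)² / 834 = 1.7314
χ² = 0.0300 + 0.6529 + 1.7314 = 2.4143 ≈ 2.414

2.414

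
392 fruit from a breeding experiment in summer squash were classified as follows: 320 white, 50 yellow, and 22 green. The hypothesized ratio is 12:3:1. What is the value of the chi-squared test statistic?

10.068

Expected counts for N = 392 under a 12:3:1 ratio (total parts = 16):
  white: 392 × 12/16 = 294
  yellow: 392 × 3/16 = 73.5
  green: 392 × 1/16 = 24.5
χ² = Σ (O − E)² / E
  white: (320 − 294)² / 294 = 2.2993
  yellow: (50 − 73.5)² / 73.5 = 7.5136
  green: (22 − 24.5)² / 24.5 = 0.2551
χ² = 2.2993 + 7.5136 + 0.2551 = 10.068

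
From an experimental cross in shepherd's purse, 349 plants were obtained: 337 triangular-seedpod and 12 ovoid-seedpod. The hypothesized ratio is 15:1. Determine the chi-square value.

4.709

Expected counts for N = 349 under a 15:1 ratio (total parts = 16):
  triangular-seedpod: 349 × 15/16 = 327.1875
  ovoid-seedpod: 349 × 1/16 = 21.8125
χ² = Σ (O − E)² / E
  triangular-seedpod: (337 − 327.1875)² / 327.1875 = 0.2943
  ovoid-seedpod: (12 − 21.8125)² / 21.8125 = 4.4142
χ² = 0.2943 + 4.4142 = 4.7085 ≈ 4.709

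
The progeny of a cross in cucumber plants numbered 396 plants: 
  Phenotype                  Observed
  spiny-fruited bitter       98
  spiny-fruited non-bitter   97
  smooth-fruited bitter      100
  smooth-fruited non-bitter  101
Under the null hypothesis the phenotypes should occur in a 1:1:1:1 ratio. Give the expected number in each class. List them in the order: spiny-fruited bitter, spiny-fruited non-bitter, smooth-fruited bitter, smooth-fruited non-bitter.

Total ratio parts = 4. Expected numbers out of 396:
  spiny-fruited bitter: 396 × 1/4 = 99
  spiny-fruited non-bitter: 396 × 1/4 = 99
  smooth-fruited bitter: 396 × 1/4 = 99
  smooth-fruited non-bitter: 396 × 1/4 = 99

99, 99, 99, 99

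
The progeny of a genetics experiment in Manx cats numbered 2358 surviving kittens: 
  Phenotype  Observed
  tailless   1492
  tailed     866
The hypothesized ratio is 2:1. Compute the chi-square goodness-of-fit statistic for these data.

Total ratio parts = 3. Expected numbers out of 2358:
  tailless: 2358 × 2/3 = 1572
  tailed: 2358 × 1/3 = 786
χ² = Σ (O − E)² / E
  tailless: (1492 − 1572)² / 1572 = 4.0712
  tailed: (866 − 786)² / 786 = 8.1425
χ² = 4.0712 + 8.1425 = 12.2137 ≈ 12.214

12.214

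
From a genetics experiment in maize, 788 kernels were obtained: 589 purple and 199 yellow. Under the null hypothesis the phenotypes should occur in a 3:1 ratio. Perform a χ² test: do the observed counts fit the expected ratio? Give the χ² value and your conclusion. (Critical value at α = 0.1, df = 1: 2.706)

0.027; consistent

Total ratio parts = 4. Expected numbers out of 788:
  purple: 788 × 3/4 = 591
  yellow: 788 × 1/4 = 197
χ² = Σ (O − E)² / E
  purple: (589 − 591)² / 591 = 0.0068
  yellow: (199 − 197)² / 197 = 0.0203
χ² = 0.0068 + 0.0203 = 0.0271 ≈ 0.027
Degrees of freedom = 2 − 1 = 1; critical value at α = 0.1 is 2.706.
Since 0.027 < 2.706, we fail to reject the null hypothesis — the data are consistent with the 3:1 ratio.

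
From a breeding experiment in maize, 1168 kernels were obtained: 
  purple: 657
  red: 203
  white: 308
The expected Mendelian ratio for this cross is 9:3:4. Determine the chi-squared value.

Total ratio parts = 16. Expected numbers out of 1168:
  purple: 1168 × 9/16 = 657
  red: 1168 × 3/16 = 219
  white: 1168 × 4/16 = 292
χ² = Σ (O − E)² / E
  purple: (657 − 657)² / 657 = 0.0000
  red: (203 − 219)² / 219 = 1.1689
  white: (308 − 292)² / 292 = 0.8767
χ² = 0.0000 + 1.1689 + 0.8767 = 2.0456 ≈ 2.046

2.046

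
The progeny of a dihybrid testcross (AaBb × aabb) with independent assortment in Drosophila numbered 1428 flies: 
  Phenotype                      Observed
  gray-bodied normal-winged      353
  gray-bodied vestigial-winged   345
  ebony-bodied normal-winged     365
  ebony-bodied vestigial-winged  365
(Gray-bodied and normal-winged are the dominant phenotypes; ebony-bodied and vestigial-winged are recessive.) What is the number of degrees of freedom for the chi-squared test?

3

A dihybrid testcross with independent assortment gives a 1:1:1:1 ratio.
A goodness-of-fit test with 4 phenotype classes has df = 4 − 1 = 3.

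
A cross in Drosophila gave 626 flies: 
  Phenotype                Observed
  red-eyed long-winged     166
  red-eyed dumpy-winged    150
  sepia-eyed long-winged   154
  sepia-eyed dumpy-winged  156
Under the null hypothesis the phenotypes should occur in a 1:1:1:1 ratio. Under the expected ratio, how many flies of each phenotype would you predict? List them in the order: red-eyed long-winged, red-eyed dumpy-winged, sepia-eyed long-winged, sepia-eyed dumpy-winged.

156.5, 156.5, 156.5, 156.5

Expected counts for N = 626 under a 1:1:1:1 ratio (total parts = 4):
  red-eyed long-winged: 626 × 1/4 = 156.5
  red-eyed dumpy-winged: 626 × 1/4 = 156.5
  sepia-eyed long-winged: 626 × 1/4 = 156.5
  sepia-eyed dumpy-winged: 626 × 1/4 = 156.5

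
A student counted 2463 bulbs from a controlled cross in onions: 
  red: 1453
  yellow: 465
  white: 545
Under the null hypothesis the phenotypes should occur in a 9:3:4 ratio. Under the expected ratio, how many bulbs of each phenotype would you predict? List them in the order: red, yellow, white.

1385.4375, 461.8125, 615.75

Total ratio parts = 16. Expected numbers out of 2463:
  red: 2463 × 9/16 = 1385.4375
  yellow: 2463 × 3/16 = 461.8125
  white: 2463 × 4/16 = 615.75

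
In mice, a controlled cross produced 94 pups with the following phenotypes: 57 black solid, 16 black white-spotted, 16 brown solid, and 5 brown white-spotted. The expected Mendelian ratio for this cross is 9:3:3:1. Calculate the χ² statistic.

0.752

The 9:3:3:1 ratio has 16 parts, so with N = 94 the expected counts are:
  black solid: 94 × 9/16 = 52.875
  black white-spotted: 94 × 3/16 = 17.625
  brown solid: 94 × 3/16 = 17.625
  brown white-spotted: 94 × 1/16 = 5.875
χ² = Σ (O − E)² / E
  black solid: (57 − 52.875)² / 52.875 = 0.3218
  black white-spotted: (16 − 17.625)² / 17.625 = 0.1498
  brown solid: (16 − 17.625)² / 17.625 = 0.1498
  brown white-spotted: (5 − 5.875)² / 5.875 = 0.1303
χ² = 0.3218 + 0.1498 + 0.1498 + 0.1303 = 0.7517 ≈ 0.752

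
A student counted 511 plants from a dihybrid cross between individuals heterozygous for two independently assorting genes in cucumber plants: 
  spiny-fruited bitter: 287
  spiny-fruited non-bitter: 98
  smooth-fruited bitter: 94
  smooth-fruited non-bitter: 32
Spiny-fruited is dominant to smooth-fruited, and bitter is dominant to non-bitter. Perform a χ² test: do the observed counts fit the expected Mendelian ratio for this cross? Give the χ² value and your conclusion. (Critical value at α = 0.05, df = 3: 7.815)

A dihybrid F₂ with independent assortment and complete dominance at both loci gives a 9:3:3:1 phenotypic ratio.
Total ratio parts = 16. Expected numbers out of 511:
  spiny-fruited bitter: 511 × 9/16 = 287.4375
  spiny-fruited non-bitter: 511 × 3/16 = 95.8125
  smooth-fruited bitter: 511 × 3/16 = 95.8125
  smooth-fruited non-bitter: 511 × 1/16 = 31.9375
χ² = Σ (O − E)² / E
  spiny-fruited bitter: (287 − 287.4375)² / 287.4375 = 0.0007
  spiny-fruited non-bitter: (98 − 95.8125)² / 95.8125 = 0.0499
  smooth-fruited bitter: (94 − 95.8125)² / 95.8125 = 0.0343
  smooth-fruited non-bitter: (32 − 31.9375)² / 31.9375 = 0.0001
χ² = 0.0007 + 0.0499 + 0.0343 + 0.0001 = 0.085
Degrees of freedom = 4 − 1 = 3; critical value at α = 0.05 is 7.815.
Since 0.085 < 7.815, we fail to reject the null hypothesis — the data are consistent with the 9:3:3:1 ratio.

0.085; consistent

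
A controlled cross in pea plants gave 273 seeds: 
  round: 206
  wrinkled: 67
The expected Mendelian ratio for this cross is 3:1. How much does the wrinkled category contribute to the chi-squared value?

The 3:1 ratio has 4 parts, so with N = 273 the expected counts are:
  round: 273 × 3/4 = 204.75
  wrinkled: 273 × 1/4 = 68.25
Contribution of wrinkled: (67 − 68.25)² / 68.25 = 0.0229

0.023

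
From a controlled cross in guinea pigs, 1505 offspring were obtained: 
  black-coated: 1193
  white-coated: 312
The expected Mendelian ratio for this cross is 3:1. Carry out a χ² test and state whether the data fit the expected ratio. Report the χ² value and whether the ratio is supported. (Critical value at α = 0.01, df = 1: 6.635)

Under the 3:1 hypothesis (Σ ratio = 4, N = 1505):
  black-coated: 1505 × 3/4 = 1128.75
  white-coated: 1505 × 1/4 = 376.25
χ² = Σ (O − E)² / E
  black-coated: (1193 − 1128.75)² / 1128.75 = 3.6572
  white-coated: (312 − 376.25)² / 376.25 = 10.9716
χ² = 3.6572 + 10.9716 = 14.6288 ≈ 14.629
Degrees of freedom = 2 − 1 = 1; critical value at α = 0.01 is 6.635.
Since 14.629 > 6.635, we reject the null hypothesis — the data do not fit the 3:1 ratio.

14.629; not consistent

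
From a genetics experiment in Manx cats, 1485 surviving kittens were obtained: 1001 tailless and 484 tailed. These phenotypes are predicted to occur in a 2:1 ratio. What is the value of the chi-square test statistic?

0.367

Expected counts for N = 1485 under a 2:1 ratio (total parts = 3):
  tailless: 1485 × 2/3 = 990
  tailed: 1485 × 1/3 = 495
χ² = Σ (O − E)² / E
  tailless: (1001 − 990)² / 990 = 0.1222
  tailed: (484 − 495)² / 495 = 0.2444
χ² = 0.1222 + 0.2444 = 0.3666 ≈ 0.367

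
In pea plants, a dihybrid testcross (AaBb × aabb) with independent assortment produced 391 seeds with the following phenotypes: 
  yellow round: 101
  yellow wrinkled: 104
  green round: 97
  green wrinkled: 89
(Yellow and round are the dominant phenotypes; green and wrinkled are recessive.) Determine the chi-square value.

1.297

A dihybrid testcross with independent assortment gives a 1:1:1:1 ratio.
Under the 1:1:1:1 hypothesis (Σ ratio = 4, N = 391):
  yellow round: 391 × 1/4 = 97.75
  yellow wrinkled: 391 × 1/4 = 97.75
  green round: 391 × 1/4 = 97.75
  green wrinkled: 391 × 1/4 = 97.75
χ² = Σ (O − E)² / E
  yellow round: (101 − 97.75)² / 97.75 = 0.1081
  yellow wrinkled: (104 − 97.75)² / 97.75 = 0.3996
  green round: (97 − 97.75)² / 97.75 = 0.0058
  green wrinkled: (89 − 97.75)² / 97.75 = 0.7832
χ² = 0.1081 + 0.3996 + 0.0058 + 0.7832 = 1.2967 ≈ 1.297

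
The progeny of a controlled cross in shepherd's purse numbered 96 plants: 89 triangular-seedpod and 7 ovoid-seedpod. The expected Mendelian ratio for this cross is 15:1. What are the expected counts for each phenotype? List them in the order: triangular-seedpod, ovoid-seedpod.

Expected counts for N = 96 under a 15:1 ratio (total parts = 16):
  triangular-seedpod: 96 × 15/16 = 90
  ovoid-seedpod: 96 × 1/16 = 6

90, 6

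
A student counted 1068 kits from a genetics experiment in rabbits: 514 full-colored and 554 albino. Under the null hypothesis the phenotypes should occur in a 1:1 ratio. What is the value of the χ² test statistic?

Under the 1:1 hypothesis (Σ ratio = 2, N = 1068):
  full-colored: 1068 × 1/2 = 534
  albino: 1068 × 1/2 = 534
χ² = Σ (O − E)² / E
  full-colored: (514 − 534)² / 534 = 0.7491
  albino: (554 − 534)² / 534 = 0.7491
χ² = 0.7491 + 0.7491 = 1.4982 ≈ 1.498

1.498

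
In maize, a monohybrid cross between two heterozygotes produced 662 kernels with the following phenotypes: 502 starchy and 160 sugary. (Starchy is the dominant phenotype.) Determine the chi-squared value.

For a monohybrid cross between heterozygotes with complete dominance, the expected phenotypic ratio is 3:1.
The 3:1 ratio has 4 parts, so with N = 662 the expected counts are:
  starchy: 662 × 3/4 = 496.5
  sugary: 662 × 1/4 = 165.5
χ² = Σ (O − E)² / E
  starchy: (502 − 496.5)² / 496.5 = 0.0609
  sugary: (160 − 165.5)² / 165.5 = 0.1828
χ² = 0.0609 + 0.1828 = 0.2437 ≈ 0.244

0.244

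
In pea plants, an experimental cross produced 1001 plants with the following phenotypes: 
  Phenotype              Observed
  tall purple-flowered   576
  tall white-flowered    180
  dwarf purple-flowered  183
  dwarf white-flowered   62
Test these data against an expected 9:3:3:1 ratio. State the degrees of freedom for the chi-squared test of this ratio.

3

A goodness-of-fit test with 4 phenotype classes has df = 4 − 1 = 3.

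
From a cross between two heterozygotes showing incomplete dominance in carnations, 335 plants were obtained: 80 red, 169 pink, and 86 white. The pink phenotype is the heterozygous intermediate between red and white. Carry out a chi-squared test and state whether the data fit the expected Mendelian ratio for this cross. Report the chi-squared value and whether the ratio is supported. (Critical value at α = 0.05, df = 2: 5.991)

0.242; consistent

With incomplete dominance, a heterozygote × heterozygote cross gives a 1:2:1 phenotypic ratio.
Expected counts for N = 335 under a 1:2:1 ratio (total parts = 4):
  red: 335 × 1/4 = 83.75
  pink: 335 × 2/4 = 167.5
  white: 335 × 1/4 = 83.75
χ² = Σ (O − E)² / E
  red: (80 − 83.75)² / 83.75 = 0.1679
  pink: (169 − 167.5)² / 167.5 = 0.0134
  white: (86 − 83.75)² / 83.75 = 0.0604
χ² = 0.1679 + 0.0134 + 0.0604 = 0.2417 ≈ 0.242
Degrees of freedom = 3 − 1 = 2; critical value at α = 0.05 is 5.991.
Since 0.242 < 5.991, we fail to reject the null hypothesis — the data are consistent with the 1:2:1 ratio.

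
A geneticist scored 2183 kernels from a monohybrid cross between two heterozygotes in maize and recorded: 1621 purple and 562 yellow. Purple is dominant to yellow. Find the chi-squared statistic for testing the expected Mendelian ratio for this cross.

For a monohybrid cross between heterozygotes with complete dominance, the expected phenotypic ratio is 3:1.
The 3:1 ratio has 4 parts, so with N = 2183 the expected counts are:
  purple: 2183 × 3/4 = 1637.25
  yellow: 2183 × 1/4 = 545.75
χ² = Σ (O − E)² / E
  purple: (1621 − 1637.25)² / 1637.25 = 0.1613
  yellow: (562 − 545.75)² / 545.75 = 0.4839
χ² = 0.1613 + 0.4839 = 0.6452 ≈ 0.645

0.645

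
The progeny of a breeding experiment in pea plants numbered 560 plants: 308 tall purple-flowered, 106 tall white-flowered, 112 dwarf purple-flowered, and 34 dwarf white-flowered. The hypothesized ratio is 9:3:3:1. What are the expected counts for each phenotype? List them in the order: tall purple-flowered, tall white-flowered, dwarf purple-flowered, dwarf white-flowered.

The 9:3:3:1 ratio has 16 parts, so with N = 560 the expected counts are:
  tall purple-flowered: 560 × 9/16 = 315
  tall white-flowered: 560 × 3/16 = 105
  dwarf purple-flowered: 560 × 3/16 = 105
  dwarf white-flowered: 560 × 1/16 = 35

315, 105, 105, 35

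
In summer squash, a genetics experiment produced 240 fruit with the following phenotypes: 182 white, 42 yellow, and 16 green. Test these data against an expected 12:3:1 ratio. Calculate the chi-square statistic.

Total ratio parts = 16. Expected numbers out of 240:
  white: 240 × 12/16 = 180
  yellow: 240 × 3/16 = 45
  green: 240 × 1/16 = 15
χ² = Σ (O − E)² / E
  white: (182 − 180)² / 180 = 0.0222
  yellow: (42 − 45)² / 45 = 0.2000
  green: (16 − 15)² / 15 = 0.0667
χ² = 0.0222 + 0.2000 + 0.0667 = 0.2889 ≈ 0.289

0.289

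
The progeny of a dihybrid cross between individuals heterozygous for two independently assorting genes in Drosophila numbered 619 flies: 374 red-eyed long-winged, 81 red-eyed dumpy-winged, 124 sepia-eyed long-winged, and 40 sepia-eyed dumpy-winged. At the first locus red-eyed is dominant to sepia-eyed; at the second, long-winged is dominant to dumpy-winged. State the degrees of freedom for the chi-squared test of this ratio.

3

A dihybrid F₂ with independent assortment and complete dominance at both loci gives a 9:3:3:1 phenotypic ratio.
A goodness-of-fit test with 4 phenotype classes has df = 4 − 1 = 3.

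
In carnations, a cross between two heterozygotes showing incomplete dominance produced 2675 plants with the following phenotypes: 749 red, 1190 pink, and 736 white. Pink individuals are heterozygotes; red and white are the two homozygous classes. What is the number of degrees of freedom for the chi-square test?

2

With incomplete dominance, a heterozygote × heterozygote cross gives a 1:2:1 phenotypic ratio.
A goodness-of-fit test with 3 phenotype classes has df = 3 − 1 = 2.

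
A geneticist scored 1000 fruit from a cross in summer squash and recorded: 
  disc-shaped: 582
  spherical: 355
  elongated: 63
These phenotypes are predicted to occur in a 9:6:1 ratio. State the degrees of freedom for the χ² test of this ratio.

2

A goodness-of-fit test with 3 phenotype classes has df = 3 − 1 = 2.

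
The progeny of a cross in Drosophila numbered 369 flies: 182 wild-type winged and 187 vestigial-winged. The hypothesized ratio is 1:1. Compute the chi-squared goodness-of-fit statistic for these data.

0.068

Expected counts for N = 369 under a 1:1 ratio (total parts = 2):
  wild-type winged: 369 × 1/2 = 184.5
  vestigial-winged: 369 × 1/2 = 184.5
χ² = Σ (O − E)² / E
  wild-type winged: (182 − 184.5)² / 184.5 = 0.0339
  vestigial-winged: (187 − 184.5)² / 184.5 = 0.0339
χ² = 0.0339 + 0.0339 = 0.0678 ≈ 0.068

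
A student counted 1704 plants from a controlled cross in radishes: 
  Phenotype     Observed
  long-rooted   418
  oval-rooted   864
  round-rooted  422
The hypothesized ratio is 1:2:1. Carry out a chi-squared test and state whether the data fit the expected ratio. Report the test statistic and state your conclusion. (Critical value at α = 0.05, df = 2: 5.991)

Expected counts for N = 1704 under a 1:2:1 ratio (total parts = 4):
  long-rooted: 1704 × 1/4 = 426
  oval-rooted: 1704 × 2/4 = 852
  round-rooted: 1704 × 1/4 = 426
χ² = Σ (O − E)² / E
  long-rooted: (418 − 426)² / 426 = 0.1502
  oval-rooted: (864 − 852)² / 852 = 0.1690
  round-rooted: (422 − 426)² / 426 = 0.0376
χ² = 0.1502 + 0.1690 + 0.0376 = 0.3568 ≈ 0.357
Degrees of freedom = 3 − 1 = 2; critical value at α = 0.05 is 5.991.
Since 0.357 < 5.991, we fail to reject the null hypothesis — the data are consistent with the 1:2:1 ratio.

0.357; consistent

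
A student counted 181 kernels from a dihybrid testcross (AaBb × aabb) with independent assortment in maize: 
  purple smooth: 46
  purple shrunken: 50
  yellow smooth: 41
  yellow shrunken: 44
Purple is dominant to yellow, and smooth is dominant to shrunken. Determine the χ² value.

A dihybrid testcross with independent assortment gives a 1:1:1:1 ratio.
Total ratio parts = 4. Expected numbers out of 181:
  purple smooth: 181 × 1/4 = 45.25
  purple shrunken: 181 × 1/4 = 45.25
  yellow smooth: 181 × 1/4 = 45.25
  yellow shrunken: 181 × 1/4 = 45.25
χ² = Σ (O − E)² / E
  purple smooth: (46 − 45.25)² / 45.25 = 0.0124
  purple shrunken: (50 − 45.25)² / 45.25 = 0.4986
  yellow smooth: (41 − 45.25)² / 45.25 = 0.3992
  yellow shrunken: (44 − 45.25)² / 45.25 = 0.0345
χ² = 0.0124 + 0.4986 + 0.3992 + 0.0345 = 0.9447 ≈ 0.945

0.945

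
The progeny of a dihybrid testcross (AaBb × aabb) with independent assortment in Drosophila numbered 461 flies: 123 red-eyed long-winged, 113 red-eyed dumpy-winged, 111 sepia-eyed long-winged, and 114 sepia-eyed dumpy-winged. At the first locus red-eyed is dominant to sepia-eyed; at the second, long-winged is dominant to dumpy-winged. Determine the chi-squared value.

A dihybrid testcross with independent assortment gives a 1:1:1:1 ratio.
Under the 1:1:1:1 hypothesis (Σ ratio = 4, N = 461):
  red-eyed long-winged: 461 × 1/4 = 115.25
  red-eyed dumpy-winged: 461 × 1/4 = 115.25
  sepia-eyed long-winged: 461 × 1/4 = 115.25
  sepia-eyed dumpy-winged: 461 × 1/4 = 115.25
χ² = Σ (O − E)² / E
  red-eyed long-winged: (123 − 115.25)² / 115.25 = 0.5211
  red-eyed dumpy-winged: (113 − 115.25)² / 115.25 = 0.0439
  sepia-eyed long-winged: (111 − 115.25)² / 115.25 = 0.1567
  sepia-eyed dumpy-winged: (114 − 115.25)² / 115.25 = 0.0136
χ² = 0.5211 + 0.0439 + 0.1567 + 0.0136 = 0.7353 ≈ 0.735

0.735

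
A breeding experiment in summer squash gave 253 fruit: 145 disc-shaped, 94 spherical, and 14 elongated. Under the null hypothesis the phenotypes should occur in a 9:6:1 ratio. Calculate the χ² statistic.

0.267

Expected counts for N = 253 under a 9:6:1 ratio (total parts = 16):
  disc-shaped: 253 × 9/16 = 142.3125
  spherical: 253 × 6/16 = 94.875
  elongated: 253 × 1/16 = 15.8125
χ² = Σ (O − E)² / E
  disc-shaped: (145 − 142.3125)² / 142.3125 = 0.0508
  spherical: (94 − 94.875)² / 94.875 = 0.0081
  elongated: (14 − 15.8125)² / 15.8125 = 0.2078
χ² = 0.0508 + 0.0081 + 0.2078 = 0.2667 ≈ 0.267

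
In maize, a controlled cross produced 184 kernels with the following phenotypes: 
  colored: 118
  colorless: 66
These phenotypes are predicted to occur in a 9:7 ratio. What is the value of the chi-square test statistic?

4.643

Total ratio parts = 16. Expected numbers out of 184:
  colored: 184 × 9/16 = 103.5
  colorless: 184 × 7/16 = 80.5
χ² = Σ (O − E)² / E
  colored: (118 − 103.5)² / 103.5 = 2.0314
  colorless: (66 − 80.5)² / 80.5 = 2.6118
χ² = 2.0314 + 2.6118 = 4.6432 ≈ 4.643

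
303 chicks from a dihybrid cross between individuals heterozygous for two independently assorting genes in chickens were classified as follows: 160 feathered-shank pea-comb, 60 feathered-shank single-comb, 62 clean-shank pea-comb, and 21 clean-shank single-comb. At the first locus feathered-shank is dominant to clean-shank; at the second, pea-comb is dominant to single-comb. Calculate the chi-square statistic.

1.516

A dihybrid F₂ with independent assortment and complete dominance at both loci gives a 9:3:3:1 phenotypic ratio.
Total ratio parts = 16. Expected numbers out of 303:
  feathered-shank pea-comb: 303 × 9/16 = 170.4375
  feathered-shank single-comb: 303 × 3/16 = 56.8125
  clean-shank pea-comb: 303 × 3/16 = 56.8125
  clean-shank single-comb: 303 × 1/16 = 18.9375
χ² = Σ (O − E)² / E
  feathered-shank pea-comb: (160 − 170.4375)² / 170.4375 = 0.6392
  feathered-shank single-comb: (60 − 56.8125)² / 56.8125 = 0.1788
  clean-shank pea-comb: (62 − 56.8125)² / 56.8125 = 0.4737
  clean-shank single-comb: (21 − 18.9375)² / 18.9375 = 0.2246
χ² = 0.6392 + 0.1788 + 0.4737 + 0.2246 = 1.5163 ≈ 1.516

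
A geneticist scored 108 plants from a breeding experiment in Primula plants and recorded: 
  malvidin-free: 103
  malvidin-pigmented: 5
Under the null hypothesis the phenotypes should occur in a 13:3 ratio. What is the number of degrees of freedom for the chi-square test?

A goodness-of-fit test with 2 phenotype classes has df = 2 − 1 = 1.

1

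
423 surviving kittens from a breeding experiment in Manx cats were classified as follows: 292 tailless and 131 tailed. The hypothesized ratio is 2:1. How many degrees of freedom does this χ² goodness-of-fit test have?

A goodness-of-fit test with 2 phenotype classes has df = 2 − 1 = 1.

1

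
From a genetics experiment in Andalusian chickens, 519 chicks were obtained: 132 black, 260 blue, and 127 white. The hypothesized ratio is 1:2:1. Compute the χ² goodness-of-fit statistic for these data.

Expected counts for N = 519 under a 1:2:1 ratio (total parts = 4):
  black: 519 × 1/4 = 129.75
  blue: 519 × 2/4 = 259.5
  white: 519 × 1/4 = 129.75
χ² = Σ (O − E)² / E
  black: (132 − 129.75)² / 129.75 = 0.0390
  blue: (260 − 259.5)² / 259.5 = 0.0010
  white: (127 − 129.75)² / 129.75 = 0.0583
χ² = 0.0390 + 0.0010 + 0.0583 = 0.0983 ≈ 0.098

0.098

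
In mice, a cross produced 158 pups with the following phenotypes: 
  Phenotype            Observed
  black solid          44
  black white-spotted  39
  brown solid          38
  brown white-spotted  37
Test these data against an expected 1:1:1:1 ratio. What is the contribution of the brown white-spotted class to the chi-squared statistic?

0.158

Total ratio parts = 4. Expected numbers out of 158:
  black solid: 158 × 1/4 = 39.5
  black white-spotted: 158 × 1/4 = 39.5
  brown solid: 158 × 1/4 = 39.5
  brown white-spotted: 158 × 1/4 = 39.5
Contribution of brown white-spotted: (37 − 39.5)² / 39.5 = 0.1582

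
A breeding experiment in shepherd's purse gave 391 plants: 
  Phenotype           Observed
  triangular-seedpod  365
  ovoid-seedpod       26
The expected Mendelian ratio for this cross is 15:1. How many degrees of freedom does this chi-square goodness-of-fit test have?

A goodness-of-fit test with 2 phenotype classes has df = 2 − 1 = 1.

1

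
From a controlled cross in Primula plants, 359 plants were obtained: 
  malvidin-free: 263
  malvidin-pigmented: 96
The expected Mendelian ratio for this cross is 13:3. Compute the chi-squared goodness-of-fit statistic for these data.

15.048

Under the 13:3 hypothesis (Σ ratio = 16, N = 359):
  malvidin-free: 359 × 13/16 = 291.6875
  malvidin-pigmented: 359 × 3/16 = 67.3125
χ² = Σ (O − E)² / E
  malvidin-free: (263 − 291.6875)² / 291.6875 = 2.8214
  malvidin-pigmented: (96 − 67.3125)² / 67.3125 = 12.2261
χ² = 2.8214 + 12.2261 = 15.0475 ≈ 15.048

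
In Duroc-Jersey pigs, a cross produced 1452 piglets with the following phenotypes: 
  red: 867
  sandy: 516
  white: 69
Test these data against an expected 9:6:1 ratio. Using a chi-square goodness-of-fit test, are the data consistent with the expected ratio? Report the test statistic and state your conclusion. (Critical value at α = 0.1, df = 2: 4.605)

Expected counts for N = 1452 under a 9:6:1 ratio (total parts = 16):
  red: 1452 × 9/16 = 816.75
  sandy: 1452 × 6/16 = 544.5
  white: 1452 × 1/16 = 90.75
χ² = Σ (O − E)² / E
  red: (867 − 816.75)² / 816.75 = 3.0916
  sandy: (516 − 544.5)² / 544.5 = 1.4917
  white: (69 − 90.75)² / 90.75 = 5.2128
χ² = 3.0916 + 1.4917 + 5.2128 = 9.7961 ≈ 9.796
Degrees of freedom = 3 − 1 = 2; critical value at α = 0.1 is 4.605.
Since 9.796 > 4.605, we reject the null hypothesis — the data do not fit the 9:6:1 ratio.

9.796; not consistent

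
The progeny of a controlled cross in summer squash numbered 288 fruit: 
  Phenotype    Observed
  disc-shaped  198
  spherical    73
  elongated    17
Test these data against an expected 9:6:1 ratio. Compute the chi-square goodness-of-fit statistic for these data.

19.398

Under the 9:6:1 hypothesis (Σ ratio = 16, N = 288):
  disc-shaped: 288 × 9/16 = 162
  spherical: 288 × 6/16 = 108
  elongated: 288 × 1/16 = 18
χ² = Σ (O − E)² / E
  disc-shaped: (198 − 162)² / 162 = 8.0000
  spherical: (73 − 108)² / 108 = 11.3426
  elongated: (17 − 18)² / 18 = 0.0556
χ² = 8.0000 + 11.3426 + 0.0556 = 19.3982 ≈ 19.398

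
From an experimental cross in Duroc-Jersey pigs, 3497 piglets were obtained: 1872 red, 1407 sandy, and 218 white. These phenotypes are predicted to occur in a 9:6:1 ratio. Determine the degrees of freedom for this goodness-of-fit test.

A goodness-of-fit test with 3 phenotype classes has df = 3 − 1 = 2.

2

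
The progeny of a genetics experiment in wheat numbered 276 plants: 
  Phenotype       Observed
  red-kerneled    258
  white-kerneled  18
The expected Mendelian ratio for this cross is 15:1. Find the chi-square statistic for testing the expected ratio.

0.035

The 15:1 ratio has 16 parts, so with N = 276 the expected counts are:
  red-kerneled: 276 × 15/16 = 258.75
  white-kerneled: 276 × 1/16 = 17.25
χ² = Σ (O − E)² / E
  red-kerneled: (258 − 258.75)² / 258.75 = 0.0022
  white-kerneled: (18 − 17.25)² / 17.25 = 0.0326
χ² = 0.0022 + 0.0326 = 0.0348 ≈ 0.035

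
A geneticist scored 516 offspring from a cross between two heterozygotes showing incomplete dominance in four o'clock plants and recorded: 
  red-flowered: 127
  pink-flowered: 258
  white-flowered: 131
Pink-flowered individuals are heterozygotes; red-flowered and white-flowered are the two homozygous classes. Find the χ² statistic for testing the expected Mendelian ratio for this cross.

0.062

With incomplete dominance, a heterozygote × heterozygote cross gives a 1:2:1 phenotypic ratio.
Expected counts for N = 516 under a 1:2:1 ratio (total parts = 4):
  red-flowered: 516 × 1/4 = 129
  pink-flowered: 516 × 2/4 = 258
  white-flowered: 516 × 1/4 = 129
χ² = Σ (O − E)² / E
  red-flowered: (127 − 129)² / 129 = 0.0310
  pink-flowered: (258 − 258)² / 258 = 0.0000
  white-flowered: (131 − 129)² / 129 = 0.0310
χ² = 0.0310 + 0.0000 + 0.0310 = 0.062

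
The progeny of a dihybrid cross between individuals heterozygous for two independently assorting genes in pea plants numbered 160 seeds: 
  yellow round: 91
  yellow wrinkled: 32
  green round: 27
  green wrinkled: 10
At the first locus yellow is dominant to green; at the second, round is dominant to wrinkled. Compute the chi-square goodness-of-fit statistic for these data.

A dihybrid F₂ with independent assortment and complete dominance at both loci gives a 9:3:3:1 phenotypic ratio.
Under the 9:3:3:1 hypothesis (Σ ratio = 16, N = 160):
  yellow round: 160 × 9/16 = 90
  yellow wrinkled: 160 × 3/16 = 30
  green round: 160 × 3/16 = 30
  green wrinkled: 160 × 1/16 = 10
χ² = Σ (O − E)² / E
  yellow round: (91 − 90)² / 90 = 0.0111
  yellow wrinkled: (32 − 30)² / 30 = 0.1333
  green round: (27 − 30)² / 30 = 0.3000
  green wrinkled: (10 − 10)² / 10 = 0.0000
χ² = 0.0111 + 0.1333 + 0.3000 + 0.0000 = 0.4444 ≈ 0.444

0.444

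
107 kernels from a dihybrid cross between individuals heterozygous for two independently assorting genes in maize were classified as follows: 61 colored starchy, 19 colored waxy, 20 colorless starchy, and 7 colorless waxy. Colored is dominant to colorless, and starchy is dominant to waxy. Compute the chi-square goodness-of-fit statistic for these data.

0.082

A dihybrid F₂ with independent assortment and complete dominance at both loci gives a 9:3:3:1 phenotypic ratio.
Under the 9:3:3:1 hypothesis (Σ ratio = 16, N = 107):
  colored starchy: 107 × 9/16 = 60.1875
  colored waxy: 107 × 3/16 = 20.0625
  colorless starchy: 107 × 3/16 = 20.0625
  colorless waxy: 107 × 1/16 = 6.6875
χ² = Σ (O − E)² / E
  colored starchy: (61 − 60.1875)² / 60.1875 = 0.0110
  colored waxy: (19 − 20.0625)² / 20.0625 = 0.0563
  colorless starchy: (20 − 20.0625)² / 20.0625 = 0.0002
  colorless waxy: (7 − 6.6875)² / 6.6875 = 0.0146
χ² = 0.0110 + 0.0563 + 0.0002 + 0.0146 = 0.0821 ≈ 0.082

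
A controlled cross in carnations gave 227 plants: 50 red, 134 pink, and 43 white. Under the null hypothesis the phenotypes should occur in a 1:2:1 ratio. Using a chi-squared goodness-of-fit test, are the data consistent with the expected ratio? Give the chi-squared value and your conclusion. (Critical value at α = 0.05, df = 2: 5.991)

Expected counts for N = 227 under a 1:2:1 ratio (total parts = 4):
  red: 227 × 1/4 = 56.75
  pink: 227 × 2/4 = 113.5
  white: 227 × 1/4 = 56.75
χ² = Σ (O − E)² / E
  red: (50 − 56.75)² / 56.75 = 0.8029
  pink: (134 − 113.5)² / 113.5 = 3.7026
  white: (43 − 56.75)² / 56.75 = 3.3315
χ² = 0.8029 + 3.7026 + 3.3315 = 7.837
Degrees of freedom = 3 − 1 = 2; critical value at α = 0.05 is 5.991.
Since 7.837 > 5.991, we reject the null hypothesis — the data do not fit the 1:2:1 ratio.

7.837; not consistent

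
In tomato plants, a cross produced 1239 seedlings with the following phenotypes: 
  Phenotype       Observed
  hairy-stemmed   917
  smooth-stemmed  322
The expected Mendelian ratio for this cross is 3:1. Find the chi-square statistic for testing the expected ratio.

0.646

Expected counts for N = 1239 under a 3:1 ratio (total parts = 4):
  hairy-stemmed: 1239 × 3/4 = 929.25
  smooth-stemmed: 1239 × 1/4 = 309.75
χ² = Σ (O − E)² / E
  hairy-stemmed: (917 − 929.25)² / 929.25 = 0.1615
  smooth-stemmed: (322 − 309.75)² / 309.75 = 0.4845
χ² = 0.1615 + 0.4845 = 0.646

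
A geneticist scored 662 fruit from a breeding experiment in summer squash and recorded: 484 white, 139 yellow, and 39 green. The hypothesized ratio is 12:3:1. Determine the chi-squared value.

2.234

Expected counts for N = 662 under a 12:3:1 ratio (total parts = 16):
  white: 662 × 12/16 = 496.5
  yellow: 662 × 3/16 = 124.125
  green: 662 × 1/16 = 41.375
χ² = Σ (O − E)² / E
  white: (484 − 496.5)² / 496.5 = 0.3147
  yellow: (139 − 124.125)² / 124.125 = 1.7826
  green: (39 − 41.375)² / 41.375 = 0.1363
χ² = 0.3147 + 1.7826 + 0.1363 = 2.2336 ≈ 2.234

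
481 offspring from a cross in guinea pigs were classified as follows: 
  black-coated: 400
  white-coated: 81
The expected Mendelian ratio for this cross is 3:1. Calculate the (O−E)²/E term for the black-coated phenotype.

Under the 3:1 hypothesis (Σ ratio = 4, N = 481):
  black-coated: 481 × 3/4 = 360.75
  white-coated: 481 × 1/4 = 120.25
Contribution of black-coated: (400 − 360.75)² / 360.75 = 4.2704

4.270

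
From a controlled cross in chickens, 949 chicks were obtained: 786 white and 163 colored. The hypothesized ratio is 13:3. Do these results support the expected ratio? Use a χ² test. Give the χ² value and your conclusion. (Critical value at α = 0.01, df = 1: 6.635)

1.543; consistent

Expected counts for N = 949 under a 13:3 ratio (total parts = 16):
  white: 949 × 13/16 = 771.0625
  colored: 949 × 3/16 = 177.9375
χ² = Σ (O − E)² / E
  white: (786 − 771.0625)² / 771.0625 = 0.2894
  colored: (163 − 177.9375)² / 177.9375 = 1.2540
χ² = 0.2894 + 1.2540 = 1.5434 ≈ 1.543
Degrees of freedom = 2 − 1 = 1; critical value at α = 0.01 is 6.635.
Since 1.543 < 6.635, we fail to reject the null hypothesis — the data are consistent with the 13:3 ratio.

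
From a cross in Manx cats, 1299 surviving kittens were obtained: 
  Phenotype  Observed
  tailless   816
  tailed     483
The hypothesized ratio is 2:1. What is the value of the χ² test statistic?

Total ratio parts = 3. Expected numbers out of 1299:
  tailless: 1299 × 2/3 = 866
  tailed: 1299 × 1/3 = 433
χ² = Σ (O − E)² / E
  tailless: (816 − 866)² / 866 = 2.8868
  tailed: (483 − 433)² / 433 = 5.7737
χ² = 2.8868 + 5.7737 = 8.6605 ≈ 8.661

8.661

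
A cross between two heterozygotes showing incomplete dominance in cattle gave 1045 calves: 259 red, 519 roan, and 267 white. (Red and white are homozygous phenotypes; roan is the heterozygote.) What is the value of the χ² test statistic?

0.169

With incomplete dominance, a heterozygote × heterozygote cross gives a 1:2:1 phenotypic ratio.
Expected counts for N = 1045 under a 1:2:1 ratio (total parts = 4):
  red: 1045 × 1/4 = 261.25
  roan: 1045 × 2/4 = 522.5
  white: 1045 × 1/4 = 261.25
χ² = Σ (O − E)² / E
  red: (259 − 261.25)² / 261.25 = 0.0194
  roan: (519 − 522.5)² / 522.5 = 0.0234
  white: (267 − 261.25)² / 261.25 = 0.1266
χ² = 0.0194 + 0.0234 + 0.1266 = 0.1694 ≈ 0.169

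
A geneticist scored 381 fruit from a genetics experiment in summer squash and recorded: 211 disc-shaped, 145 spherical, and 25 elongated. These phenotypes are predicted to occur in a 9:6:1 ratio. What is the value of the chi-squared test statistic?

0.142

Under the 9:6:1 hypothesis (Σ ratio = 16, N = 381):
  disc-shaped: 381 × 9/16 = 214.3125
  spherical: 381 × 6/16 = 142.875
  elongated: 381 × 1/16 = 23.8125
χ² = Σ (O − E)² / E
  disc-shaped: (211 − 214.3125)² / 214.3125 = 0.0512
  spherical: (145 − 142.875)² / 142.875 = 0.0316
  elongated: (25 − 23.8125)² / 23.8125 = 0.0592
χ² = 0.0512 + 0.0316 + 0.0592 = 0.142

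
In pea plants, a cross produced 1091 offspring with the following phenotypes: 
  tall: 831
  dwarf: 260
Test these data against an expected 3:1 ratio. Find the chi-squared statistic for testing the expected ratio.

The 3:1 ratio has 4 parts, so with N = 1091 the expected counts are:
  tall: 1091 × 3/4 = 818.25
  dwarf: 1091 × 1/4 = 272.75
χ² = Σ (O − E)² / E
  tall: (831 − 818.25)² / 818.25 = 0.1987
  dwarf: (260 − 272.75)² / 272.75 = 0.5960
χ² = 0.1987 + 0.5960 = 0.7947 ≈ 0.795

0.795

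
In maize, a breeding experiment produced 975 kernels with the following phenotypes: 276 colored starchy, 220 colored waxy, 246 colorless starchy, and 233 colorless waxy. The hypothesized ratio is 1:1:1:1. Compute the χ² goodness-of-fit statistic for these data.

Total ratio parts = 4. Expected numbers out of 975:
  colored starchy: 975 × 1/4 = 243.75
  colored waxy: 975 × 1/4 = 243.75
  colorless starchy: 975 × 1/4 = 243.75
  colorless waxy: 975 × 1/4 = 243.75
χ² = Σ (O − E)² / E
  colored starchy: (276 − 243.75)² / 243.75 = 4.2669
  colored waxy: (220 − 243.75)² / 243.75 = 2.3141
  colorless starchy: (246 − 243.75)² / 243.75 = 0.0208
  colorless waxy: (233 − 243.75)² / 243.75 = 0.4741
χ² = 4.2669 + 2.3141 + 0.0208 + 0.4741 = 7.0759 ≈ 7.076

7.076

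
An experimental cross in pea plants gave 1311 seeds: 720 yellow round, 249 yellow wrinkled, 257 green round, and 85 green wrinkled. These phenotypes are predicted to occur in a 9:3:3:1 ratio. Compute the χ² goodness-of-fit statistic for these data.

Expected counts for N = 1311 under a 9:3:3:1 ratio (total parts = 16):
  yellow round: 1311 × 9/16 = 737.4375
  yellow wrinkled: 1311 × 3/16 = 245.8125
  green round: 1311 × 3/16 = 245.8125
  green wrinkled: 1311 × 1/16 = 81.9375
χ² = Σ (O − E)² / E
  yellow round: (720 − 737.4375)² / 737.4375 = 0.4123
  yellow wrinkled: (249 − 245.8125)² / 245.8125 = 0.0413
  green round: (257 − 245.8125)² / 245.8125 = 0.5092
  green wrinkled: (85 − 81.9375)² / 81.9375 = 0.1145
χ² = 0.4123 + 0.0413 + 0.5092 + 0.1145 = 1.0773 ≈ 1.077

1.077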